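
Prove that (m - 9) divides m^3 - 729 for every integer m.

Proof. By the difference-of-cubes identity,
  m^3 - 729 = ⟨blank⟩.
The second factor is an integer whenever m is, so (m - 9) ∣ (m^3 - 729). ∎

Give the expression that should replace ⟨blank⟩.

Polynomial division of m^3 - 729 by m - 9 leaves remainder 0 and quotient m^2 + 9m + 81.
Hence m^3 - 729 = (m - 9)(m^2 + 9m + 81).

(m - 9)(m^2 + 9m + 81)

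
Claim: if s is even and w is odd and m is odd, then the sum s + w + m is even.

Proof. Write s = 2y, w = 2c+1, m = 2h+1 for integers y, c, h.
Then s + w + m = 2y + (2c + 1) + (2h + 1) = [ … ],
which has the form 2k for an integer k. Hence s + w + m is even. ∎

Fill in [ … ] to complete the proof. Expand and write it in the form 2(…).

Expanding: 2y + (2c + 1) + (2h + 1) = 2c + 2h + 2y + 2.
Every term is even; pulling out the factor of 2 gives 2(c + h + y + 1).

2(c + h + y + 1)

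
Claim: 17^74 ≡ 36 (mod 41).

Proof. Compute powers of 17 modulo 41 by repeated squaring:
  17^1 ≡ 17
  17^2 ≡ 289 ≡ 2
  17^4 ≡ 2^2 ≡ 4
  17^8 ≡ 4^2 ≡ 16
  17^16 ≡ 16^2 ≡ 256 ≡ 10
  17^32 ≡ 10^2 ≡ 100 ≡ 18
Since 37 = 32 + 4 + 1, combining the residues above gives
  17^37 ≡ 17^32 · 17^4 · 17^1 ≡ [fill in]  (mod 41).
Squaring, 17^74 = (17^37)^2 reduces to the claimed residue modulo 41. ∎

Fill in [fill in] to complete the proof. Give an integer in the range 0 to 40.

17^32 · 17^4 · 17^1 ≡ 18 · 4 · 17 = 1224.
1224 mod 41 = 35, so 17^37 ≡ 35 (mod 41).

35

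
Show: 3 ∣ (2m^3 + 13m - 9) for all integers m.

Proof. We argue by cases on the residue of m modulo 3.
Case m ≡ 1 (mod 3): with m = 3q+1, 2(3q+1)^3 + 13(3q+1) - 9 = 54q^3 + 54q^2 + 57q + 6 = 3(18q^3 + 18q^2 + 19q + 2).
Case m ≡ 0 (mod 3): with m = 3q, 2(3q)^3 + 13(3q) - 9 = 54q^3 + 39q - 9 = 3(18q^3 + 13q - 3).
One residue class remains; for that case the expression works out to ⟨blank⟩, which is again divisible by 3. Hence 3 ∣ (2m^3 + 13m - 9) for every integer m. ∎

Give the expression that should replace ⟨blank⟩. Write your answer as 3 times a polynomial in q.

The residues treated are {1, 0}, so the missing case is m ≡ 2 (mod 3); write m = 3q+2.
Then 2(3q+2)^3 + 13(3q+2) - 9 = 54q^3 + 108q^2 + 111q + 33 = 3(18q^3 + 36q^2 + 37q + 11).

3(18q^3 + 36q^2 + 37q + 11)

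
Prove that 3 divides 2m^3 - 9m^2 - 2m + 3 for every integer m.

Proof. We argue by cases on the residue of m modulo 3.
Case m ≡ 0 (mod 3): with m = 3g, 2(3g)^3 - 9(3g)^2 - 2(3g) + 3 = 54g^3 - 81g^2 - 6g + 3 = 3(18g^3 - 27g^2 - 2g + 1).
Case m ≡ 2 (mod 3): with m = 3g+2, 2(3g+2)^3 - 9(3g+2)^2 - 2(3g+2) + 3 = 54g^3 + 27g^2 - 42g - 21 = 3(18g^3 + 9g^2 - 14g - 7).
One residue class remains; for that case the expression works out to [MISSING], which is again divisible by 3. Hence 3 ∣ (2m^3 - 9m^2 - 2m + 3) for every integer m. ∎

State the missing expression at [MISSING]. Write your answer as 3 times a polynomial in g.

The residues treated are {0, 2}, so the missing case is m ≡ 1 (mod 3); write m = 3g+1.
Then 2(3g+1)^3 - 9(3g+1)^2 - 2(3g+1) + 3 = 54g^3 - 27g^2 - 42g - 6 = 3(18g^3 - 9g^2 - 14g - 2).

3(18g^3 - 9g^2 - 14g - 2)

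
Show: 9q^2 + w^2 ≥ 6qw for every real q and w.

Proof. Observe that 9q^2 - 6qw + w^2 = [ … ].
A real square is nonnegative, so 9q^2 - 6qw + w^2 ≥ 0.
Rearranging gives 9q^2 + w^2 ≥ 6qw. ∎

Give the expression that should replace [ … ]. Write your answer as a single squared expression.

9q^2 - 6qw + w^2 is a perfect-square trinomial: the outer terms are (3q)^2 and (w)^2, and the cross term is -2·3q·w.
So 9q^2 - 6qw + w^2 = (3q - w)^2 ≥ 0.

(3q - w)^2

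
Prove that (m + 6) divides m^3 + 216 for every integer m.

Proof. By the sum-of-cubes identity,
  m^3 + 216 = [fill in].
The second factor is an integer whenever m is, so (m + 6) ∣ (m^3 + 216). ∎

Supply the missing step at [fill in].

a^3 + b^3 = (a + b)(a^2 - ab + b^2). With a = m, b = 6:
m^3 + 216 = (m + 6)(m^2 - 6m + 36).

(m + 6)(m^2 - 6m + 36)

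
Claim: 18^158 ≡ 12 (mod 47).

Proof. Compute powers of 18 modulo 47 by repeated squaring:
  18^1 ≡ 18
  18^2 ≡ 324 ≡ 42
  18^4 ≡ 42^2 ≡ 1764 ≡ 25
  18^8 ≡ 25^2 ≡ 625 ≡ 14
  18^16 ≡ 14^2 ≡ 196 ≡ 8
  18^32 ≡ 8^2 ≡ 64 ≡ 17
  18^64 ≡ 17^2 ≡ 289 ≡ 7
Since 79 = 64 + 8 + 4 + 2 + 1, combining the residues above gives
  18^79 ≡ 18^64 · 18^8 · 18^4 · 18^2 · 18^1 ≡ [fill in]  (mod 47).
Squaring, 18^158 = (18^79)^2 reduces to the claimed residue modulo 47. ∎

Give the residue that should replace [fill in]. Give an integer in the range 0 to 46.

Multiply the listed residues: 7 · 14 · 25 · 42 · 18 = 98 → 2450 → 102900 → 1852200.
Reducing modulo 47: 1852200 = 39408·47 + 24, so 18^79 ≡ 24.

24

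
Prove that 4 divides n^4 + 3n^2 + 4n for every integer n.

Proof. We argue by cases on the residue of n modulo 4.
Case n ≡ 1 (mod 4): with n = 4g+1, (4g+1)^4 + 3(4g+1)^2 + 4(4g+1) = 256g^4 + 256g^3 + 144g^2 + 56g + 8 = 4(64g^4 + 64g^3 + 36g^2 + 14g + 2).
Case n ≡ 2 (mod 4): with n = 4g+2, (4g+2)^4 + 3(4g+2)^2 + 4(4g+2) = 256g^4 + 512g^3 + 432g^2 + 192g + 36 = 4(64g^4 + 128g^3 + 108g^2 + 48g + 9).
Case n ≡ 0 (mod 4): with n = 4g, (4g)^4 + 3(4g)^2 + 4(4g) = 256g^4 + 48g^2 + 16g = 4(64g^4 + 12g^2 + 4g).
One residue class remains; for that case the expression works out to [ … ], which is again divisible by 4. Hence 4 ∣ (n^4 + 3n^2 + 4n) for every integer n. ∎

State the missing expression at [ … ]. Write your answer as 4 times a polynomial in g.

Only n ≡ 3 (mod 4) is unaccounted for. Put n = 4g+3:
(4g+3)^4 + 3(4g+3)^2 + 4(4g+3) expands to 256g^4 + 768g^3 + 912g^2 + 520g + 120,
and factoring out 4 leaves 4(64g^4 + 192g^3 + 228g^2 + 130g + 30).

4(64g^4 + 192g^3 + 228g^2 + 130g + 30)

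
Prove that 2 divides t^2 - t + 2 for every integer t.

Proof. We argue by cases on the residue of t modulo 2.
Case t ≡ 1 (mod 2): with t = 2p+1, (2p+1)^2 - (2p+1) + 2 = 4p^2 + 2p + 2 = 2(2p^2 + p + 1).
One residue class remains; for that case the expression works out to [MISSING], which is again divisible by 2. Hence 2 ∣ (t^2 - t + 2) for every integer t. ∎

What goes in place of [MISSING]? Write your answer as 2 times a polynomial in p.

The residues treated are {1}, so the missing case is t ≡ 0 (mod 2); write t = 2p.
Then (2p)^2 - (2p) + 2 = 4p^2 - 2p + 2 = 2(2p^2 - p + 1).

2(2p^2 - p + 1)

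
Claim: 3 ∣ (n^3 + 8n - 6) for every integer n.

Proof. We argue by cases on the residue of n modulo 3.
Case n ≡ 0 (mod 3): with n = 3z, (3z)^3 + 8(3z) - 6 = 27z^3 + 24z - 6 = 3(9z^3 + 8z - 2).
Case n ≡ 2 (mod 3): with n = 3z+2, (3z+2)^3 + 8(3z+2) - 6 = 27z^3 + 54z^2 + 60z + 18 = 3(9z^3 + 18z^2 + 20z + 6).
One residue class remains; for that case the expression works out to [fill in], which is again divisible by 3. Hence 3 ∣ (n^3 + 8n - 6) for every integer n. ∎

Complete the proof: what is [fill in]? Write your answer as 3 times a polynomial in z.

3(9z^3 + 9z^2 + 11z + 1)

The residues treated are {0, 2}, so the missing case is n ≡ 1 (mod 3); write n = 3z+1.
Then (3z+1)^3 + 8(3z+1) - 6 = 27z^3 + 27z^2 + 33z + 3 = 3(9z^3 + 9z^2 + 11z + 1).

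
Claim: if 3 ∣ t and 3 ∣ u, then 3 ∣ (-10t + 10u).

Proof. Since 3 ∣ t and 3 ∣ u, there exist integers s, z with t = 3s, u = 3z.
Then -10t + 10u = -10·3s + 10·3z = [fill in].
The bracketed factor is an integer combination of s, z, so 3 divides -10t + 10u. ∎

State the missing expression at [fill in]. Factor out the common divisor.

3(-10s + 10z)

Pull the common 3 out of every term: -10·3s + 10·3z = 3(-10s + 10z).
-10s + 10z is an integer, which exhibits the divisibility.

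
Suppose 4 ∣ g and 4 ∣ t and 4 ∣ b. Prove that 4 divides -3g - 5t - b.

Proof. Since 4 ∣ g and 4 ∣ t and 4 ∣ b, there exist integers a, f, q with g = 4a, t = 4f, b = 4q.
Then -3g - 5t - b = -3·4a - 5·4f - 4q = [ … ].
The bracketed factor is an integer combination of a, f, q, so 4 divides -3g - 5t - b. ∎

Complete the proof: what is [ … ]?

4(-3a - 5f - q)

Pull the common 4 out of every term: -3·4a - 5·4f - 4q = 4(-3a - 5f - q).
-3a - 5f - q is an integer, which exhibits the divisibility.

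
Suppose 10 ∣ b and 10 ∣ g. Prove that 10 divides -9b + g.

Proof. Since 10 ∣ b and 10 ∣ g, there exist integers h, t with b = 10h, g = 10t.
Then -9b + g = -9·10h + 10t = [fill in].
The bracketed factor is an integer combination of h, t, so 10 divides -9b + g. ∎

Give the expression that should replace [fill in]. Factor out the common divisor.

10(-9h + t)

Each term has a factor of 10: -9·10h + 10t = 10·(-9h + t).
Since -9h + t is an integer, 10 ∣ (-9b + g).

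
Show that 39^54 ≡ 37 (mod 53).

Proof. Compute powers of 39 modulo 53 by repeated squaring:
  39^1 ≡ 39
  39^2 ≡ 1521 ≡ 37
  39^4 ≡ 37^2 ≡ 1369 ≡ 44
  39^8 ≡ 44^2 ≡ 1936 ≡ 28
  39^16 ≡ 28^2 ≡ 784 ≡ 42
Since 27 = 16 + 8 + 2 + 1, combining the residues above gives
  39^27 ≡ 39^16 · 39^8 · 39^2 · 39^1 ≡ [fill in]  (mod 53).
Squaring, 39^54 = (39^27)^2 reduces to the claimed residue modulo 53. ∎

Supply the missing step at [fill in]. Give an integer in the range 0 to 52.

39^16 · 39^8 · 39^2 · 39^1 ≡ 42 · 28 · 37 · 39 = 1696968.
1696968 mod 53 = 14, so 39^27 ≡ 14 (mod 53).

14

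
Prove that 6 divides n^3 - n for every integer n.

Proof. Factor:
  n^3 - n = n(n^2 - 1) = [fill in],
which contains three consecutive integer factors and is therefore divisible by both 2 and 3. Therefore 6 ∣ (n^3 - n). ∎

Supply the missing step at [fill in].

n(n^2 - 1) = n(n - 1)(n + 1) = (n - 1)n(n + 1).
These three factors are consecutive integers, so their product is divisible by 6.

(n - 1)n(n + 1)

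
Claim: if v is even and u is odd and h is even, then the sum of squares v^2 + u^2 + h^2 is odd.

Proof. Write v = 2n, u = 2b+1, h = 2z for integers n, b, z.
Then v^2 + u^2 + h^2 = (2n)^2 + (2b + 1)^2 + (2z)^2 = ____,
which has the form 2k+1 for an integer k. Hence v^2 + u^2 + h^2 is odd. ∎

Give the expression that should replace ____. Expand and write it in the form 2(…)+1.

2(2b^2 + 2b + 2n^2 + 2z^2) + 1

Expanding: (2n)^2 + (2b + 1)^2 + (2z)^2 = 4b^2 + 4b + 4n^2 + 4z^2 + 1.
Every term except the constant is even, so this is 2(2b^2 + 2b + 2n^2 + 2z^2) + 1,
and 2b^2 + 2b + 2n^2 + 2z^2 ∈ ℤ gives the required form.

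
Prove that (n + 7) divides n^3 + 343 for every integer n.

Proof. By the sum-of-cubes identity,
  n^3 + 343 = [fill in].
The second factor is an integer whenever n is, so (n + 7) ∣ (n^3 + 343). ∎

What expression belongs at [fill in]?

(n + 7)(n^2 - 7n + 49)

Polynomial division of n^3 + 343 by n + 7 leaves remainder 0 and quotient n^2 - 7n + 49.
Hence n^3 + 343 = (n + 7)(n^2 - 7n + 49).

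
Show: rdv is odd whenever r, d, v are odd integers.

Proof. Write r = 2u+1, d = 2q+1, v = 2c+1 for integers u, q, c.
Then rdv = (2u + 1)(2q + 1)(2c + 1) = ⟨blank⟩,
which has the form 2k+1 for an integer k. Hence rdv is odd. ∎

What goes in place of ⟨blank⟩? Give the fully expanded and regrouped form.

2(4cqu + 2cq + 2cu + c + 2qu + q + u) + 1

(2u + 1)(2q + 1)(2c + 1) = 8cqu + 4cq + 4cu + 2c + 4qu + 2q + 2u + 1
= 2(4cqu + 2cq + 2cu + c + 2qu + q + u) + 1.
Since 4cqu + 2cq + 2cu + c + 2qu + q + u is an integer, the product is of the form 2k+1 for an integer k.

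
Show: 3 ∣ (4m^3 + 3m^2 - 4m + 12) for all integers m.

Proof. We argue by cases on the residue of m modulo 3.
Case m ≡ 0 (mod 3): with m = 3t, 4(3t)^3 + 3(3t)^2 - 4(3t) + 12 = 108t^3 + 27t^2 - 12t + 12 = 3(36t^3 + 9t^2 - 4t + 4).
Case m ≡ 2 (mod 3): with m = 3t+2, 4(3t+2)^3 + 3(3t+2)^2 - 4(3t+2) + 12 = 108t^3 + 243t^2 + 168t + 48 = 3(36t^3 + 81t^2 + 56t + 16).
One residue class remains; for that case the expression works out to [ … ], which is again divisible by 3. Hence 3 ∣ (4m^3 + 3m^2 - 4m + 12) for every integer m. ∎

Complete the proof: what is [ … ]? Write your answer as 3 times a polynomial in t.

Only m ≡ 1 (mod 3) is unaccounted for. Put m = 3t+1:
4(3t+1)^3 + 3(3t+1)^2 - 4(3t+1) + 12 expands to 108t^3 + 135t^2 + 42t + 15,
and factoring out 3 leaves 3(36t^3 + 45t^2 + 14t + 5).

3(36t^3 + 45t^2 + 14t + 5)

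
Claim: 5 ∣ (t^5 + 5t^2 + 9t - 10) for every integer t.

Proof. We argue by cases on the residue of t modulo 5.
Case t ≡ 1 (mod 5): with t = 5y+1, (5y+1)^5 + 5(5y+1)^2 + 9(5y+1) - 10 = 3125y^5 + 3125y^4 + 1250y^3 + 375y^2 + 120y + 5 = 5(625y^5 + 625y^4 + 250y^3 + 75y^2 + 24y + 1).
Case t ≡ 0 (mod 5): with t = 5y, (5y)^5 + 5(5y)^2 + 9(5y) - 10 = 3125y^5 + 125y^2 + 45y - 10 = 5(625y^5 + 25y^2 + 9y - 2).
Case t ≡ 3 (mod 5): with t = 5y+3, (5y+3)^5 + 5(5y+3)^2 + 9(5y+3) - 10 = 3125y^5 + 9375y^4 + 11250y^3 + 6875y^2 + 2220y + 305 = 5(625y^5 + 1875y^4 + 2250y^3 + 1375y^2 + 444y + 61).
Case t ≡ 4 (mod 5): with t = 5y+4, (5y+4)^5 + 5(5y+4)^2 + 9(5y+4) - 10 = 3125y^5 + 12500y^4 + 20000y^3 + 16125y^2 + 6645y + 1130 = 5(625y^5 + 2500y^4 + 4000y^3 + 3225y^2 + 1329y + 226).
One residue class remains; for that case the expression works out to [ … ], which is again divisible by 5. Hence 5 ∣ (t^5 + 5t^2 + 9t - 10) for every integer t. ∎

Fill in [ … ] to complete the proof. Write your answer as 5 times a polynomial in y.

Only t ≡ 2 (mod 5) is unaccounted for. Put t = 5y+2:
(5y+2)^5 + 5(5y+2)^2 + 9(5y+2) - 10 expands to 3125y^5 + 6250y^4 + 5000y^3 + 2125y^2 + 545y + 60,
and factoring out 5 leaves 5(625y^5 + 1250y^4 + 1000y^3 + 425y^2 + 109y + 12).

5(625y^5 + 1250y^4 + 1000y^3 + 425y^2 + 109y + 12)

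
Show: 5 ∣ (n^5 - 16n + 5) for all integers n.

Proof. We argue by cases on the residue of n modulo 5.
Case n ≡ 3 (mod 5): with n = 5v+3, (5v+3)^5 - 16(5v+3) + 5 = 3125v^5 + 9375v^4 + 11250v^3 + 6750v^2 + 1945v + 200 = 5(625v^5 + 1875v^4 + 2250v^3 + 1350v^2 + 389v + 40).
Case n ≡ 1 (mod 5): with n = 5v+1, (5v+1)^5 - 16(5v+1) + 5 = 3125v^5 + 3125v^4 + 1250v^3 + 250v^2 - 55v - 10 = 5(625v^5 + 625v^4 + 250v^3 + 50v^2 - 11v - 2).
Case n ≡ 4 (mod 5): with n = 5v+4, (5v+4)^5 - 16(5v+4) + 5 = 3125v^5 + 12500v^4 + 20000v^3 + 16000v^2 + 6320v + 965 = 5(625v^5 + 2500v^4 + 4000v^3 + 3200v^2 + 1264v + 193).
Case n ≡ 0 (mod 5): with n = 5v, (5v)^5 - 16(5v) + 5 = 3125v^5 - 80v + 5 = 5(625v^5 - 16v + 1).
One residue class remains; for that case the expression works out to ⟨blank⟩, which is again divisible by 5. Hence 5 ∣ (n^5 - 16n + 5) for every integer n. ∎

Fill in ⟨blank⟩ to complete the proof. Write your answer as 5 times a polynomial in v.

Only n ≡ 2 (mod 5) is unaccounted for. Put n = 5v+2:
(5v+2)^5 - 16(5v+2) + 5 expands to 3125v^5 + 6250v^4 + 5000v^3 + 2000v^2 + 320v + 5,
and factoring out 5 leaves 5(625v^5 + 1250v^4 + 1000v^3 + 400v^2 + 64v + 1).

5(625v^5 + 1250v^4 + 1000v^3 + 400v^2 + 64v + 1)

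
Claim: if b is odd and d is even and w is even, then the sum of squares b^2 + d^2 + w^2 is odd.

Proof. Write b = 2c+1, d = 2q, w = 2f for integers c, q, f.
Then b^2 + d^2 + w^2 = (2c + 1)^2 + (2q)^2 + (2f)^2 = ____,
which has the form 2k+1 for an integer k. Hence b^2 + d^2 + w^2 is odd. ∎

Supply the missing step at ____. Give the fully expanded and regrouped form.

2(2c^2 + 2c + 2f^2 + 2q^2) + 1

Expanding: (2c + 1)^2 + (2q)^2 + (2f)^2 = 4c^2 + 4c + 4f^2 + 4q^2 + 1.
Every term except the constant is even, so this is 2(2c^2 + 2c + 2f^2 + 2q^2) + 1,
and 2c^2 + 2c + 2f^2 + 2q^2 ∈ ℤ gives the required form.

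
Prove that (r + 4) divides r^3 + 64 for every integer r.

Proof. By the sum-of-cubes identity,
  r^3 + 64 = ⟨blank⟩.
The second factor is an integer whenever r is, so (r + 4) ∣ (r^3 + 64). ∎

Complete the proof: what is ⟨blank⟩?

(r + 4)(r^2 - 4r + 16)

Polynomial division of r^3 + 64 by r + 4 leaves remainder 0 and quotient r^2 - 4r + 16.
Hence r^3 + 64 = (r + 4)(r^2 - 4r + 16).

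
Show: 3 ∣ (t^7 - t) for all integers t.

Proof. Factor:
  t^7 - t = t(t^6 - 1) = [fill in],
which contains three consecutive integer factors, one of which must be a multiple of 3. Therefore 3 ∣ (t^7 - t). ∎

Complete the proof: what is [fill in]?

(t - 1)t(t + 1)(t^4 + t^2 + 1)

t^6 - 1 = (t^2 - 1)(t^4 + t^2 + 1), and t^2 - 1 = (t-1)(t+1).
So t(t^6 - 1) = (t - 1)t(t + 1)(t^4 + t^2 + 1).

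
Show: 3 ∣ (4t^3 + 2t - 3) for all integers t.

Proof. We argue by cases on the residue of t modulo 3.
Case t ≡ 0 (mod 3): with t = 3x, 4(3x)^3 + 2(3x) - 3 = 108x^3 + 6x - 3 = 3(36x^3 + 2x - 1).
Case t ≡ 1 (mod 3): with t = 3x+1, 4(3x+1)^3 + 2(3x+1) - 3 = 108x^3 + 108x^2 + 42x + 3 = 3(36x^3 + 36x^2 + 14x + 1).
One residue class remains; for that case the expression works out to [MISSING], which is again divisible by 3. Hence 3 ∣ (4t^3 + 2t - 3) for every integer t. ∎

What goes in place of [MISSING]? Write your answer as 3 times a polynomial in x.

The residues treated are {0, 1}, so the missing case is t ≡ 2 (mod 3); write t = 3x+2.
Then 4(3x+2)^3 + 2(3x+2) - 3 = 108x^3 + 216x^2 + 150x + 33 = 3(36x^3 + 72x^2 + 50x + 11).

3(36x^3 + 72x^2 + 50x + 11)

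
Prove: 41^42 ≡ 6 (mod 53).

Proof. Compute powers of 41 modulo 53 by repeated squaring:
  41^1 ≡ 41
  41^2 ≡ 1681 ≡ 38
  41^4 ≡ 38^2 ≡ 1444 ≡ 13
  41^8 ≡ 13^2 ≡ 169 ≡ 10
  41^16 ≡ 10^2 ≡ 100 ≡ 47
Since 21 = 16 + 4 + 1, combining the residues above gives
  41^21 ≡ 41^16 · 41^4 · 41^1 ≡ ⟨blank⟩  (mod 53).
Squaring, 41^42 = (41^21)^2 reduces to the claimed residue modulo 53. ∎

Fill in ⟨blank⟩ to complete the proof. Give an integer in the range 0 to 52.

Multiply the listed residues: 47 · 13 · 41 = 611 → 25051.
Reducing modulo 53: 25051 = 472·53 + 35, so 41^21 ≡ 35.

35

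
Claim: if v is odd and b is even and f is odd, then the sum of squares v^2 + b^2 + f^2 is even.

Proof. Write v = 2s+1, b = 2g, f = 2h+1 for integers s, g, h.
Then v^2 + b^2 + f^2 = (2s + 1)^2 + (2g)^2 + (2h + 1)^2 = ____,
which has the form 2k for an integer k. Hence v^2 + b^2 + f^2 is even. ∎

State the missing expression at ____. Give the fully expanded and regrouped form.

Expanding: (2s + 1)^2 + (2g)^2 + (2h + 1)^2 = 4g^2 + 4h^2 + 4h + 4s^2 + 4s + 2.
Every term is even; pulling out the factor of 2 gives 2(2g^2 + 2h^2 + 2h + 2s^2 + 2s + 1).

2(2g^2 + 2h^2 + 2h + 2s^2 + 2s + 1)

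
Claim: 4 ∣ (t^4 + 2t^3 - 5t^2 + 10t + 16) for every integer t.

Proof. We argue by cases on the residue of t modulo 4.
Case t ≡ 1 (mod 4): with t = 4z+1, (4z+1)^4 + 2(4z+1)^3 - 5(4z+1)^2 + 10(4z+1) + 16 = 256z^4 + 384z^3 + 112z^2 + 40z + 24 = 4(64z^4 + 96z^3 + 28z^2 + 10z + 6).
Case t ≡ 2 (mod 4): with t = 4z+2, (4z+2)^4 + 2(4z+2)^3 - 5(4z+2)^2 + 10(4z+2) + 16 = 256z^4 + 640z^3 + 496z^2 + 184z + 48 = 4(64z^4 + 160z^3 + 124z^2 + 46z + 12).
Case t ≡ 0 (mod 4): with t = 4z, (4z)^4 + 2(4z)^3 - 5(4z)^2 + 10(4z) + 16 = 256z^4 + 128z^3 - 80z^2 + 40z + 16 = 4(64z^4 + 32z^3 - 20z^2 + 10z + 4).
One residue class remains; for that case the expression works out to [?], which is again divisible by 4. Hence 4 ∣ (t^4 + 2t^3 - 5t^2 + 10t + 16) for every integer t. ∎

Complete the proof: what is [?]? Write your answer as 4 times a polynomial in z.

The residues treated are {1, 2, 0}, so the missing case is t ≡ 3 (mod 4); write t = 4z+3.
Then (4z+3)^4 + 2(4z+3)^3 - 5(4z+3)^2 + 10(4z+3) + 16 = 256z^4 + 896z^3 + 1072z^2 + 568z + 136 = 4(64z^4 + 224z^3 + 268z^2 + 142z + 34).

4(64z^4 + 224z^3 + 268z^2 + 142z + 34)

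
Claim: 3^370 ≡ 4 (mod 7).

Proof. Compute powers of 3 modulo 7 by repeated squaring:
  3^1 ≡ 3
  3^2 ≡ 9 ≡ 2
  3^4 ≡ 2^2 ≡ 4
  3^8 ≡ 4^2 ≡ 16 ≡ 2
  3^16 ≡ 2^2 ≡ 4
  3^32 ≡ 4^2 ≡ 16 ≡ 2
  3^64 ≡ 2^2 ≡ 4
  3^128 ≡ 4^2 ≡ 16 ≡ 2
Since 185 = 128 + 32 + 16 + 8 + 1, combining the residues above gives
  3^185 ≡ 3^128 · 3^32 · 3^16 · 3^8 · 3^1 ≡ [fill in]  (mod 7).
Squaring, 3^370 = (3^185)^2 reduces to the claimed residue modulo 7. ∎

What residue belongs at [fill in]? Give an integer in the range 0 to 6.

Multiply the listed residues: 2 · 2 · 4 · 2 · 3 = 4 → 16 → 32 → 96.
Reducing modulo 7: 96 = 13·7 + 5, so 3^185 ≡ 5.

5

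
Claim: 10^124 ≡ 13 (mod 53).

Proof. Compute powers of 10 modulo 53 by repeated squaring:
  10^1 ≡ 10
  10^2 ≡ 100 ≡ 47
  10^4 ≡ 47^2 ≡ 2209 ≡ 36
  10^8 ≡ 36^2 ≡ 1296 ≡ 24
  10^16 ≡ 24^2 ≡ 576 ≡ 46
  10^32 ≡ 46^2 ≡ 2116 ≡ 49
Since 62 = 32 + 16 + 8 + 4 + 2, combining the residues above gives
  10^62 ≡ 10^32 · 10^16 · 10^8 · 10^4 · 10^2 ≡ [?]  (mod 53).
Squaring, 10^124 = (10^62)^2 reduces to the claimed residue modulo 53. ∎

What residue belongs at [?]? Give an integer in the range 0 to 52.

Multiply the listed residues: 49 · 46 · 24 · 36 · 47 = 2254 → 54096 → 1947456 → 91530432.
Reducing modulo 53: 91530432 = 1726989·53 + 15, so 10^62 ≡ 15.

15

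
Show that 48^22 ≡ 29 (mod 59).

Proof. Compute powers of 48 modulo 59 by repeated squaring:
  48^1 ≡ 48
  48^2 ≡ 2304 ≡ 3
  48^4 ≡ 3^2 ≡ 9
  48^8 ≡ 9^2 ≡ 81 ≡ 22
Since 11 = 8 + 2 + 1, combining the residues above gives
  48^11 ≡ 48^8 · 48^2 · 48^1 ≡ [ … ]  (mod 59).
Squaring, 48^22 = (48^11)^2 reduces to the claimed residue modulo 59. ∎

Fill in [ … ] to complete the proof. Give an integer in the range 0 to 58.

48^8 · 48^2 · 48^1 ≡ 22 · 3 · 48 = 3168.
3168 mod 59 = 41, so 48^11 ≡ 41 (mod 59).

41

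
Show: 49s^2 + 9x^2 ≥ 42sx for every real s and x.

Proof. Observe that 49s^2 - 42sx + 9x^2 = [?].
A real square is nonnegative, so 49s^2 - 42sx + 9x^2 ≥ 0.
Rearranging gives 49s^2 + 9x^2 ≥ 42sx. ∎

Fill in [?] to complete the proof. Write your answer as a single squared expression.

(7s - 3x)^2

The leading and trailing coefficients are 7^2 and 3^2, and 42 = 2·7·3, so the trinomial is (7s - 3x)^2.
Hence 49s^2 - 42sx + 9x^2 ≥ 0.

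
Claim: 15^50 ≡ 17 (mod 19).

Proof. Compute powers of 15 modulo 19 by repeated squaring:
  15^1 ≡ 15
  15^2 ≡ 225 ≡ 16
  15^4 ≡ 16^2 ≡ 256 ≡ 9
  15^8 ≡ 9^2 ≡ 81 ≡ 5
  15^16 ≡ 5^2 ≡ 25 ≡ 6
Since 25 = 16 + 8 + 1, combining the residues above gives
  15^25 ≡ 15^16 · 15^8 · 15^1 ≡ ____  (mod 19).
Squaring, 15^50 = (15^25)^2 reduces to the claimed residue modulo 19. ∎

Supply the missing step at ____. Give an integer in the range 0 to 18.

15^16 · 15^8 · 15^1 ≡ 6 · 5 · 15 = 450.
450 mod 19 = 13, so 15^25 ≡ 13 (mod 19).

13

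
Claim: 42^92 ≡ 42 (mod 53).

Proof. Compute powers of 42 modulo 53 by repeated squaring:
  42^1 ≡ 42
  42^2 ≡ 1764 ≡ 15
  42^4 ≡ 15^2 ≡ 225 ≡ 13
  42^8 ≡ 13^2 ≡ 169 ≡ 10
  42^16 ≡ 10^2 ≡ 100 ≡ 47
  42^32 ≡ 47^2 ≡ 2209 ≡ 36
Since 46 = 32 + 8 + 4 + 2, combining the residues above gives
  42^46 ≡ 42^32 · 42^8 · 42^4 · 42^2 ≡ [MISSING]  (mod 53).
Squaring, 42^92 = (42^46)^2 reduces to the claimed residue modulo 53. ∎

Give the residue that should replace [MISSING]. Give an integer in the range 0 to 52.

28

Multiply the listed residues: 36 · 10 · 13 · 15 = 360 → 4680 → 70200.
Reducing modulo 53: 70200 = 1324·53 + 28, so 42^46 ≡ 28.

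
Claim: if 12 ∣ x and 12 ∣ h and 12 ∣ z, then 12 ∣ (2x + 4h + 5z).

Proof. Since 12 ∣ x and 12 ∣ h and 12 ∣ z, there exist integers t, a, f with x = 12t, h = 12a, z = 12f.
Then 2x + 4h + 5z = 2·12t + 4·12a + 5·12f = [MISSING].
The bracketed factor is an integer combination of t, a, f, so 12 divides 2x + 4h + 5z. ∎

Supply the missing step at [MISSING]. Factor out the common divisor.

Each term has a factor of 12: 2·12t + 4·12a + 5·12f = 12·(4a + 5f + 2t).
Since 4a + 5f + 2t is an integer, 12 ∣ (2x + 4h + 5z).

12(4a + 5f + 2t)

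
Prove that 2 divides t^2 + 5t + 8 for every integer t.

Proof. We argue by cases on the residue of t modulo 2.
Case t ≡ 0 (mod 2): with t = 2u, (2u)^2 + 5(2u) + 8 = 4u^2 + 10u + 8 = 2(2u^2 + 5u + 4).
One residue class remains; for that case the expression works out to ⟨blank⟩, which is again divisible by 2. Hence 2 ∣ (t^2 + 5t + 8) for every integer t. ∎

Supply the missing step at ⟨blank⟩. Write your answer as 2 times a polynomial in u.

2(2u^2 + 7u + 7)

Only t ≡ 1 (mod 2) is unaccounted for. Put t = 2u+1:
(2u+1)^2 + 5(2u+1) + 8 expands to 4u^2 + 14u + 14,
and factoring out 2 leaves 2(2u^2 + 7u + 7).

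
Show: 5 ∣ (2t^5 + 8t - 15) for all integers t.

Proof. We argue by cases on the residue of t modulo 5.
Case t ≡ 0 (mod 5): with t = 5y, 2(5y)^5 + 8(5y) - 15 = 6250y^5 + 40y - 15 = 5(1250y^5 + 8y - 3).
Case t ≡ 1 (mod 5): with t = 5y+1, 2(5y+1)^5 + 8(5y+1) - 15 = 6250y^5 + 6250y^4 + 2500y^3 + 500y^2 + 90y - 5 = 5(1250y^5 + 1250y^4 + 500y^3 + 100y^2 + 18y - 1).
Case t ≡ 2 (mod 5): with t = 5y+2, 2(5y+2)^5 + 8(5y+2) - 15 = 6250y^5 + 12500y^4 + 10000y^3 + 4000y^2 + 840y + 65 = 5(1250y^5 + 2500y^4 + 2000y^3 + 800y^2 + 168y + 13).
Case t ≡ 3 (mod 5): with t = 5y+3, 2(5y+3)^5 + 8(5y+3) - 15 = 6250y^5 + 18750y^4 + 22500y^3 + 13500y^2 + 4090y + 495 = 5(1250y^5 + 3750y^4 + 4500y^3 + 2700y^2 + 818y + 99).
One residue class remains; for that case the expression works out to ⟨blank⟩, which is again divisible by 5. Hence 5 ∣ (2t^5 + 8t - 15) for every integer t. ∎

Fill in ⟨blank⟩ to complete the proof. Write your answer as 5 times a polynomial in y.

5(1250y^5 + 5000y^4 + 8000y^3 + 6400y^2 + 2568y + 413)

The residues treated are {0, 1, 2, 3}, so the missing case is t ≡ 4 (mod 5); write t = 5y+4.
Then 2(5y+4)^5 + 8(5y+4) - 15 = 6250y^5 + 25000y^4 + 40000y^3 + 32000y^2 + 12840y + 2065 = 5(1250y^5 + 5000y^4 + 8000y^3 + 6400y^2 + 2568y + 413).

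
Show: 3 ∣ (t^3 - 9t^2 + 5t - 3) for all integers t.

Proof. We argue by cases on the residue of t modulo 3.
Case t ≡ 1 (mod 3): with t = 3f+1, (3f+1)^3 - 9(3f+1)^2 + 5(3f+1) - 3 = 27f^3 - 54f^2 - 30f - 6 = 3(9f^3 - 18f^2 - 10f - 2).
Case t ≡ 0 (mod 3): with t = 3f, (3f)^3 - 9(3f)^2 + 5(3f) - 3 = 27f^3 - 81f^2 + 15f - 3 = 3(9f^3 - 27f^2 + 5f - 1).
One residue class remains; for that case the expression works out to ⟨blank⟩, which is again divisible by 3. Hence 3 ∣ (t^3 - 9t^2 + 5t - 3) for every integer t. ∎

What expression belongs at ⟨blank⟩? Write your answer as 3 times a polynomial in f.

3(9f^3 - 9f^2 - 19f - 7)

The residues treated are {1, 0}, so the missing case is t ≡ 2 (mod 3); write t = 3f+2.
Then (3f+2)^3 - 9(3f+2)^2 + 5(3f+2) - 3 = 27f^3 - 27f^2 - 57f - 21 = 3(9f^3 - 9f^2 - 19f - 7).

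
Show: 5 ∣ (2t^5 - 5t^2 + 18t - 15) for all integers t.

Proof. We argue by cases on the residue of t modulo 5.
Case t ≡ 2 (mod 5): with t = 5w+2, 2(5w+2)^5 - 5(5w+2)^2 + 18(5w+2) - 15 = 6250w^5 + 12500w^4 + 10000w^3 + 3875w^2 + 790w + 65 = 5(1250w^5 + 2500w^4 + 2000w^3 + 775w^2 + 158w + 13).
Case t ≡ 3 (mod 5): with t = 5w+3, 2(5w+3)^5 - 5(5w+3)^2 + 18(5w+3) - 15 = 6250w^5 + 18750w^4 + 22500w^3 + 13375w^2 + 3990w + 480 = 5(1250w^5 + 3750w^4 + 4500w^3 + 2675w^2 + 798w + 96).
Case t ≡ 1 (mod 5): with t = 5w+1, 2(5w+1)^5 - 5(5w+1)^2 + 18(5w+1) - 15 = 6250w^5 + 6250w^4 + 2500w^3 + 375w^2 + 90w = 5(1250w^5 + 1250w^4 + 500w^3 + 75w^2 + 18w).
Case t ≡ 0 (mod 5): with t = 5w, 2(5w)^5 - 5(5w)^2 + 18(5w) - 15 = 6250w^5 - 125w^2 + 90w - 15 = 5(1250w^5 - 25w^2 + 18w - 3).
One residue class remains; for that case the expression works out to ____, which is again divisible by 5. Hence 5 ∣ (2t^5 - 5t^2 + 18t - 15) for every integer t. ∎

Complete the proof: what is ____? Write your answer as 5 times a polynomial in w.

The residues treated are {2, 3, 1, 0}, so the missing case is t ≡ 4 (mod 5); write t = 5w+4.
Then 2(5w+4)^5 - 5(5w+4)^2 + 18(5w+4) - 15 = 6250w^5 + 25000w^4 + 40000w^3 + 31875w^2 + 12690w + 2025 = 5(1250w^5 + 5000w^4 + 8000w^3 + 6375w^2 + 2538w + 405).

5(1250w^5 + 5000w^4 + 8000w^3 + 6375w^2 + 2538w + 405)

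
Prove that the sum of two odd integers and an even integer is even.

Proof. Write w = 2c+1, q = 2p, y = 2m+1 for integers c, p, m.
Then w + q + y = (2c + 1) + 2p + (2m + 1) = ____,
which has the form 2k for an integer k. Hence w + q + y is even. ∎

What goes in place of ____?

(2c + 1) + 2p + (2m + 1) = 2c + 2m + 2p + 2
= 2(c + m + p + 1).
Since c + m + p + 1 is an integer, the sum is of the form 2k for an integer k.

2(c + m + p + 1)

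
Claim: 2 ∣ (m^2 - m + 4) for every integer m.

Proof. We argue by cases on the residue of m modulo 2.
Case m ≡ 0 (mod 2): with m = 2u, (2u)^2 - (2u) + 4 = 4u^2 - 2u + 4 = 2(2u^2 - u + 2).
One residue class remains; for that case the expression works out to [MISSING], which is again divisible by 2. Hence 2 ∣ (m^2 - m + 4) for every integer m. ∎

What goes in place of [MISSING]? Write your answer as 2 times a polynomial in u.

The residues treated are {0}, so the missing case is m ≡ 1 (mod 2); write m = 2u+1.
Then (2u+1)^2 - (2u+1) + 4 = 4u^2 + 2u + 4 = 2(2u^2 + u + 2).

2(2u^2 + u + 2)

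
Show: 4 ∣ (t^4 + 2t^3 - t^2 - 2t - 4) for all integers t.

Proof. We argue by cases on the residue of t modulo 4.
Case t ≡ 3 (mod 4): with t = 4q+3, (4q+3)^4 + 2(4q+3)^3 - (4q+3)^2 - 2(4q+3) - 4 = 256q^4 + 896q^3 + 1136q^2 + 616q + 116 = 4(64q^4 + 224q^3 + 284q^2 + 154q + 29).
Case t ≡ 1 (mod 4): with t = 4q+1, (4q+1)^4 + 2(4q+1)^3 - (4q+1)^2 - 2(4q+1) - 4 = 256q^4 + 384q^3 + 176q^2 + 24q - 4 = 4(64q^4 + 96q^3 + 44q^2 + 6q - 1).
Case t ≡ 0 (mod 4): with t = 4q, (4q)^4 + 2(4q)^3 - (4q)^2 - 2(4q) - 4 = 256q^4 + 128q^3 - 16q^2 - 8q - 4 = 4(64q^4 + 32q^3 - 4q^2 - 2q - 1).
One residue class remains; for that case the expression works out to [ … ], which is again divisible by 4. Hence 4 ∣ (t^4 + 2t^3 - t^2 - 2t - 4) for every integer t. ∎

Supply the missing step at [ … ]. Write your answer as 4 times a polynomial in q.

4(64q^4 + 160q^3 + 140q^2 + 50q + 5)

The residues treated are {3, 1, 0}, so the missing case is t ≡ 2 (mod 4); write t = 4q+2.
Then (4q+2)^4 + 2(4q+2)^3 - (4q+2)^2 - 2(4q+2) - 4 = 256q^4 + 640q^3 + 560q^2 + 200q + 20 = 4(64q^4 + 160q^3 + 140q^2 + 50q + 5).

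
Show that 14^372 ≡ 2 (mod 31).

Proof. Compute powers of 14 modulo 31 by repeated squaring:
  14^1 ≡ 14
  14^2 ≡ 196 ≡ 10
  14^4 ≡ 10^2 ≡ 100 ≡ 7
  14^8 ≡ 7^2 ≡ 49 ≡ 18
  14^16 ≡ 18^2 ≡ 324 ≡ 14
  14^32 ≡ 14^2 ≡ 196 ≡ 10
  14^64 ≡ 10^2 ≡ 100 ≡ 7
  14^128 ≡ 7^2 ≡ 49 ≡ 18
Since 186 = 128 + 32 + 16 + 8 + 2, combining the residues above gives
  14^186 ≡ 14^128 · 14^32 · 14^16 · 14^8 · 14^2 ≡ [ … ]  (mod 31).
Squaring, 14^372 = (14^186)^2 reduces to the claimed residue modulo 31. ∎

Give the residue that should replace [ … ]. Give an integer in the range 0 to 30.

Multiply the listed residues: 18 · 10 · 14 · 18 · 10 = 180 → 2520 → 45360 → 453600.
Reducing modulo 31: 453600 = 14632·31 + 8, so 14^186 ≡ 8.

8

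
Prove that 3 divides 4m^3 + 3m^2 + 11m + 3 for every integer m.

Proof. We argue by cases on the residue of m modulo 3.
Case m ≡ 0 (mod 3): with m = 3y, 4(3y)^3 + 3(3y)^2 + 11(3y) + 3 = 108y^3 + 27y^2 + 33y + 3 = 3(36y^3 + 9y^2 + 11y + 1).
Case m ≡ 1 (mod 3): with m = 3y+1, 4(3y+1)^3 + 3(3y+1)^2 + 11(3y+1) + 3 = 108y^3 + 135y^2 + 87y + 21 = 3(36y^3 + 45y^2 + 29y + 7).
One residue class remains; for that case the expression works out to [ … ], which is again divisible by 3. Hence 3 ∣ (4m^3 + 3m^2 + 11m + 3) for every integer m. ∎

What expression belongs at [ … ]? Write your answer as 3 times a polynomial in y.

3(36y^3 + 81y^2 + 71y + 23)

Only m ≡ 2 (mod 3) is unaccounted for. Put m = 3y+2:
4(3y+2)^3 + 3(3y+2)^2 + 11(3y+2) + 3 expands to 108y^3 + 243y^2 + 213y + 69,
and factoring out 3 leaves 3(36y^3 + 81y^2 + 71y + 23).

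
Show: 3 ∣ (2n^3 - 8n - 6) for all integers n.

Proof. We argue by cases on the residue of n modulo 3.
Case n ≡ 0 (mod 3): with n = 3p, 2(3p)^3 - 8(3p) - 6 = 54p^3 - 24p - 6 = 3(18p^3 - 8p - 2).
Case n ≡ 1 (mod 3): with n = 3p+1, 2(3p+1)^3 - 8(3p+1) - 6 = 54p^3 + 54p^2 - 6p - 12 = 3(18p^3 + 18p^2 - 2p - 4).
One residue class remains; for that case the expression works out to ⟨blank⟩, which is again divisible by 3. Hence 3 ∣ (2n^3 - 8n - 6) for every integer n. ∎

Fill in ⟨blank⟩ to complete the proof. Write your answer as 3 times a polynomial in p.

The residues treated are {0, 1}, so the missing case is n ≡ 2 (mod 3); write n = 3p+2.
Then 2(3p+2)^3 - 8(3p+2) - 6 = 54p^3 + 108p^2 + 48p - 6 = 3(18p^3 + 36p^2 + 16p - 2).

3(18p^3 + 36p^2 + 16p - 2)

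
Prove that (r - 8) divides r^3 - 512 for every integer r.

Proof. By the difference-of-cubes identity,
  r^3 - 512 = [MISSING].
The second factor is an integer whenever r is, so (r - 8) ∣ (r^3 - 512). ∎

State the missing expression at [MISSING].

a^3 - b^3 = (a - b)(a^2 + ab + b^2). With a = r, b = 8:
r^3 - 512 = (r - 8)(r^2 + 8r + 64).

(r - 8)(r^2 + 8r + 64)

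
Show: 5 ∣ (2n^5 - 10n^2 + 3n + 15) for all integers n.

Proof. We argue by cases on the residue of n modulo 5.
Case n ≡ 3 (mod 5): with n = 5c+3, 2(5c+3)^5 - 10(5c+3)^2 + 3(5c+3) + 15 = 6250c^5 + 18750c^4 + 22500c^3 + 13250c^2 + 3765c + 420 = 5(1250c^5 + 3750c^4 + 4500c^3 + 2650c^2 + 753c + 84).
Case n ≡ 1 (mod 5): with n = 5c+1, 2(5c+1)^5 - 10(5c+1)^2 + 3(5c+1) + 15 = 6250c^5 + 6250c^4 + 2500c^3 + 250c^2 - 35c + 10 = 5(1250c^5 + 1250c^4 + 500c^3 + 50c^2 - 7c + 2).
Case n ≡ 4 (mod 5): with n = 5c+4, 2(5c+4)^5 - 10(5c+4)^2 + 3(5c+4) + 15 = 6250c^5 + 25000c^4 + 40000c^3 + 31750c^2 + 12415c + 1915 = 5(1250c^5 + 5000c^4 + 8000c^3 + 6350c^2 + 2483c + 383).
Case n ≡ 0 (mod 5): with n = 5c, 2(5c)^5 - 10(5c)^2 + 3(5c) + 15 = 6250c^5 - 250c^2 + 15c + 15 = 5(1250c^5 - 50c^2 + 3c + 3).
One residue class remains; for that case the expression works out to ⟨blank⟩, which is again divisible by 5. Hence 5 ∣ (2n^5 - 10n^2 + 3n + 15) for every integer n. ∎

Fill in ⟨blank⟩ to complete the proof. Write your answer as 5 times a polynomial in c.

The residues treated are {3, 1, 4, 0}, so the missing case is n ≡ 2 (mod 5); write n = 5c+2.
Then 2(5c+2)^5 - 10(5c+2)^2 + 3(5c+2) + 15 = 6250c^5 + 12500c^4 + 10000c^3 + 3750c^2 + 615c + 45 = 5(1250c^5 + 2500c^4 + 2000c^3 + 750c^2 + 123c + 9).

5(1250c^5 + 2500c^4 + 2000c^3 + 750c^2 + 123c + 9)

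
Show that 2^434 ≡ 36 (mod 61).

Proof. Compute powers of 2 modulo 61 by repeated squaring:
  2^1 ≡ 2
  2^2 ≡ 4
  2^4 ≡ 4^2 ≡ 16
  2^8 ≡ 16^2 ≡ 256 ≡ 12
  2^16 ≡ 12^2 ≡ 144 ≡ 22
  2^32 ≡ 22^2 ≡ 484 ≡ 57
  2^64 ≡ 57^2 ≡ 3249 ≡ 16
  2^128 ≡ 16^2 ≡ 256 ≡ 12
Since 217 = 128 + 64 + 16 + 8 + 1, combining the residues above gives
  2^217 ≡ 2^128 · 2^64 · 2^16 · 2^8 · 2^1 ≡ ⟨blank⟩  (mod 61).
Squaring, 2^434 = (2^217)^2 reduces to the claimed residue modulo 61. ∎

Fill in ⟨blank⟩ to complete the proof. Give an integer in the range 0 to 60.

55

2^128 · 2^64 · 2^16 · 2^8 · 2^1 ≡ 12 · 16 · 22 · 12 · 2 = 101376.
101376 mod 61 = 55, so 2^217 ≡ 55 (mod 61).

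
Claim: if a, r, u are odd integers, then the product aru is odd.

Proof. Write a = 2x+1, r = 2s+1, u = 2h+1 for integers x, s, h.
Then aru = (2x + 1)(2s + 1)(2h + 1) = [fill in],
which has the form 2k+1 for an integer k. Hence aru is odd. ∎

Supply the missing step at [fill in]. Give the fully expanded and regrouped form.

2(4hsx + 2hs + 2hx + h + 2sx + s + x) + 1

(2x + 1)(2s + 1)(2h + 1) = 8hsx + 4hs + 4hx + 2h + 4sx + 2s + 2x + 1
= 2(4hsx + 2hs + 2hx + h + 2sx + s + x) + 1.
Since 4hsx + 2hs + 2hx + h + 2sx + s + x is an integer, the product is of the form 2k+1 for an integer k.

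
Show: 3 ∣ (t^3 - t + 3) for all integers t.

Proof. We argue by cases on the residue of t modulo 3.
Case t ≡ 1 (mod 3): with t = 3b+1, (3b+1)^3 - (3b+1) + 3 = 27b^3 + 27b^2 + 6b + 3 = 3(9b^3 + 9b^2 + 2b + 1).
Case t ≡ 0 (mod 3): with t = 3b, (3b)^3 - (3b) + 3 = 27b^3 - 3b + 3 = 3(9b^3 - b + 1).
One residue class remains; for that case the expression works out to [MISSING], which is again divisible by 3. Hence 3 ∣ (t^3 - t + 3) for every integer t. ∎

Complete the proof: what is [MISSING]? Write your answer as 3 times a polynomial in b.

3(9b^3 + 18b^2 + 11b + 3)

Only t ≡ 2 (mod 3) is unaccounted for. Put t = 3b+2:
(3b+2)^3 - (3b+2) + 3 expands to 27b^3 + 54b^2 + 33b + 9,
and factoring out 3 leaves 3(9b^3 + 18b^2 + 11b + 3).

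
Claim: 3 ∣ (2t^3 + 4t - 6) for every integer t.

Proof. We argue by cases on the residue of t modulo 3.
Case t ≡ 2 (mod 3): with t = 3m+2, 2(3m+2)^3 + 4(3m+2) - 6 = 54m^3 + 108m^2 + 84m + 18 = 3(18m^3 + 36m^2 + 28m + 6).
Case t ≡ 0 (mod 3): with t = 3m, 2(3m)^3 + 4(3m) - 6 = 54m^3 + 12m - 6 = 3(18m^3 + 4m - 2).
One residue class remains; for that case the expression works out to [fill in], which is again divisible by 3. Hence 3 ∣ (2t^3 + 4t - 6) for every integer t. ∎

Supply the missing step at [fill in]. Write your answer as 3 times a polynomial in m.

3(18m^3 + 18m^2 + 10m)

Only t ≡ 1 (mod 3) is unaccounted for. Put t = 3m+1:
2(3m+1)^3 + 4(3m+1) - 6 expands to 54m^3 + 54m^2 + 30m,
and factoring out 3 leaves 3(18m^3 + 18m^2 + 10m).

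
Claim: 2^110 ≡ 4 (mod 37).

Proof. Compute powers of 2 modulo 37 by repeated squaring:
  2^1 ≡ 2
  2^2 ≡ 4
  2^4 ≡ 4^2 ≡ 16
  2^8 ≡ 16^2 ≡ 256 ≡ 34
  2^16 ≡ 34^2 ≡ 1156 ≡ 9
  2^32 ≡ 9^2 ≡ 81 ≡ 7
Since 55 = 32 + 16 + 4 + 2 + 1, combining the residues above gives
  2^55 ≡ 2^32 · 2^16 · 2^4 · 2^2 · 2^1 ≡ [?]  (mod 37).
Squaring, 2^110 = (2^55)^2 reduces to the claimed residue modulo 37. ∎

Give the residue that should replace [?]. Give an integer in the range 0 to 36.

2^32 · 2^16 · 2^4 · 2^2 · 2^1 ≡ 7 · 9 · 16 · 4 · 2 = 8064.
8064 mod 37 = 35, so 2^55 ≡ 35 (mod 37).

35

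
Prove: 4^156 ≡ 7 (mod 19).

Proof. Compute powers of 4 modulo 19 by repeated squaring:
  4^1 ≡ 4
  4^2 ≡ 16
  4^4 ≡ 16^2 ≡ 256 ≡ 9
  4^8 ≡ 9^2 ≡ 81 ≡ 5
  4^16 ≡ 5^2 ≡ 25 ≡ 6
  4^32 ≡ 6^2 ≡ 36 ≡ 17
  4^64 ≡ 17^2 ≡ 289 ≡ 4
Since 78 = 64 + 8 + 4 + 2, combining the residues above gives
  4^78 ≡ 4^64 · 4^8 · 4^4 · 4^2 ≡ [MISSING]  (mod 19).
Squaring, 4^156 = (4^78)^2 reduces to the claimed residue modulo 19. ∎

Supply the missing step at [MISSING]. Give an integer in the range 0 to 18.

11

4^64 · 4^8 · 4^4 · 4^2 ≡ 4 · 5 · 9 · 16 = 2880.
2880 mod 19 = 11, so 4^78 ≡ 11 (mod 19).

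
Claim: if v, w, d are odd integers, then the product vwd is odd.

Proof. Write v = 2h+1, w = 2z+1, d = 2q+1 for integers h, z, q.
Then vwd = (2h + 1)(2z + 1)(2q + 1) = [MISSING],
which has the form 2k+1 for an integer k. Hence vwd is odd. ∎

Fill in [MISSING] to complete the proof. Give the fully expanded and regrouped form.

Expanding: (2h + 1)(2z + 1)(2q + 1) = 8hqz + 4hq + 4hz + 2h + 4qz + 2q + 2z + 1.
Every term except the constant is even, so this is 2(4hqz + 2hq + 2hz + h + 2qz + q + z) + 1,
and 4hqz + 2hq + 2hz + h + 2qz + q + z ∈ ℤ gives the required form.

2(4hqz + 2hq + 2hz + h + 2qz + q + z) + 1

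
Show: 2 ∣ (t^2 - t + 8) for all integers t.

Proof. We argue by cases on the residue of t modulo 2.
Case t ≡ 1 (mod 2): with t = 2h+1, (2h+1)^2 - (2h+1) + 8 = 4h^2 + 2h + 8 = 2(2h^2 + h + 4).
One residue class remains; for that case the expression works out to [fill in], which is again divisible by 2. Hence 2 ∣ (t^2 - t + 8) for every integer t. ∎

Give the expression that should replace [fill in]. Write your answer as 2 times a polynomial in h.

2(2h^2 - h + 4)

Only t ≡ 0 (mod 2) is unaccounted for. Put t = 2h:
(2h)^2 - (2h) + 8 expands to 4h^2 - 2h + 8,
and factoring out 2 leaves 2(2h^2 - h + 4).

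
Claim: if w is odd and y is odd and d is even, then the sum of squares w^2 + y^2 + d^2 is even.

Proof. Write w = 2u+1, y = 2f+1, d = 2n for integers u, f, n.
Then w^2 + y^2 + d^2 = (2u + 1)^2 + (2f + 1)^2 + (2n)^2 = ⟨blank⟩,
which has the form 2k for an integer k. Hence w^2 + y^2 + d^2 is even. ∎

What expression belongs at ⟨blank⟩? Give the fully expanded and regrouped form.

(2u + 1)^2 + (2f + 1)^2 + (2n)^2 = 4f^2 + 4f + 4n^2 + 4u^2 + 4u + 2
= 2(2f^2 + 2f + 2n^2 + 2u^2 + 2u + 1).
Since 2f^2 + 2f + 2n^2 + 2u^2 + 2u + 1 is an integer, the sum of squares is of the form 2k for an integer k.

2(2f^2 + 2f + 2n^2 + 2u^2 + 2u + 1)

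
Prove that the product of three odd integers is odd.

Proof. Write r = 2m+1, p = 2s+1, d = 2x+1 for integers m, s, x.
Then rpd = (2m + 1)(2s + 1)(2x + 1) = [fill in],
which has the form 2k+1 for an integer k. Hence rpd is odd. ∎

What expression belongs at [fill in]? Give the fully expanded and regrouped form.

Expanding: (2m + 1)(2s + 1)(2x + 1) = 8msx + 4ms + 4mx + 2m + 4sx + 2s + 2x + 1.
Every term except the constant is even, so this is 2(4msx + 2ms + 2mx + m + 2sx + s + x) + 1,
and 4msx + 2ms + 2mx + m + 2sx + s + x ∈ ℤ gives the required form.

2(4msx + 2ms + 2mx + m + 2sx + s + x) + 1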